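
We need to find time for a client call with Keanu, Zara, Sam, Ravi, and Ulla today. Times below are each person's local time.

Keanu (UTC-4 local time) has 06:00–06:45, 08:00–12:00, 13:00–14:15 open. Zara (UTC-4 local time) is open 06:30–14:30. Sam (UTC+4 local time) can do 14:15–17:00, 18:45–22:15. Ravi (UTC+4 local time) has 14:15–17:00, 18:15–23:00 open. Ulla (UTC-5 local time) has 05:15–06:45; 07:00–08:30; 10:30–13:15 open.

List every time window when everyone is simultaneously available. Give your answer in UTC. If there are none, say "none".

Keanu in UTC: 10:00-10:45, 12:00-16:00, 17:00-18:15 (add 4h to convert from UTC-4).
Zara in UTC: 10:30-18:30 (add 4h to convert from UTC-4).
Sam in UTC: 10:15-13:00, 14:45-18:15 (subtract 4h to convert from UTC+4).
Ravi in UTC: 10:15-13:00, 14:15-19:00 (subtract 4h to convert from UTC+4).
Ulla in UTC: 10:15-11:45, 12:00-13:30, 15:30-18:15 (add 5h to convert from UTC-5).
Keanu ∩ Zara: 10:30-10:45, 12:00-16:00, 17:00-18:15.
Keanu ∩ Zara ∩ Sam: 10:30-10:45, 12:00-13:00, 14:45-16:00, 17:00-18:15.
Keanu ∩ Zara ∩ Sam ∩ Ravi: 10:30-10:45, 12:00-13:00, 14:45-16:00, 17:00-18:15.
Keanu ∩ Zara ∩ Sam ∩ Ravi ∩ Ulla: 10:30-10:45, 12:00-13:00, 15:30-16:00, 17:00-18:15.

10:30-10:45, 12:00-13:00, 15:30-16:00, 17:00-18:15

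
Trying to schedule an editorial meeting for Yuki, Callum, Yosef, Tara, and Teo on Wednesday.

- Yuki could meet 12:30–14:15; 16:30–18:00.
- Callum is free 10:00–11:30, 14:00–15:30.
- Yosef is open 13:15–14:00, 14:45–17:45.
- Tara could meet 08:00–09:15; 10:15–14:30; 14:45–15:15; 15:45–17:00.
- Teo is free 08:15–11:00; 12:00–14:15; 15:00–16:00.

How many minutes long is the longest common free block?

0

Yuki ∩ Callum: 14:00-14:15.
Yuki ∩ Callum ∩ Yosef: ∅.
Yuki ∩ Callum ∩ Yosef ∩ Tara: ∅.
Yuki ∩ Callum ∩ Yosef ∩ Tara ∩ Teo: ∅.
There is no time when everyone is free.
No common window exists, so the longest block is 0 minutes.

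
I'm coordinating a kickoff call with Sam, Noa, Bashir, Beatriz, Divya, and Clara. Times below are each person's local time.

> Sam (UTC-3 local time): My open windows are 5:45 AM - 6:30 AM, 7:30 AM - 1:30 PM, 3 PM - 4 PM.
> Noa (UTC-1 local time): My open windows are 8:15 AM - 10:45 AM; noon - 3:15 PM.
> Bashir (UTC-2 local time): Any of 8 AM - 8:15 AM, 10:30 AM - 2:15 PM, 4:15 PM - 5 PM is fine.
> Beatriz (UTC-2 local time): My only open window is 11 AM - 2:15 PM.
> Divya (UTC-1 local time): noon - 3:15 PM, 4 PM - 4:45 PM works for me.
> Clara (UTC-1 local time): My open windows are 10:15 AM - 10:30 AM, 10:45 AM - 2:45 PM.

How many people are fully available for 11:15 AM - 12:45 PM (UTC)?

Sam in UTC: 08:45-09:30, 10:30-16:30, 18:00-19:00 (add 3h to convert from UTC-3).
Noa in UTC: 09:15-11:45, 13:00-16:15 (add 1h to convert from UTC-1).
Bashir in UTC: 10:00-10:15, 12:30-16:15, 18:15-19:00 (add 2h to convert from UTC-2).
Beatriz in UTC: 13:00-16:15 (add 2h to convert from UTC-2).
Divya in UTC: 13:00-16:15, 17:00-17:45 (add 1h to convert from UTC-1).
Clara in UTC: 11:15-11:30, 11:45-15:45 (add 1h to convert from UTC-1).
Sam can make the full 11:15-12:45 slot — that's 1.

1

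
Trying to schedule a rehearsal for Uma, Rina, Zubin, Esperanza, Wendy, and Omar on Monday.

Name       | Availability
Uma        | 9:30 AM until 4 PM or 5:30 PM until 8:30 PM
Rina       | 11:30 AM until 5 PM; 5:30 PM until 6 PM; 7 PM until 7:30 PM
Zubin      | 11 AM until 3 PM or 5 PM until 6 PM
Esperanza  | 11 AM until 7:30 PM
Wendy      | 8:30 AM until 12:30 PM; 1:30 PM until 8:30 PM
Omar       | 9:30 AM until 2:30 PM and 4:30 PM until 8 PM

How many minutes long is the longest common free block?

60

Uma ∩ Rina: 11:30-16:00, 17:30-18:00, 19:00-19:30.
Uma ∩ Rina ∩ Zubin: 11:30-15:00, 17:30-18:00.
Uma ∩ Rina ∩ Zubin ∩ Esperanza: 11:30-15:00, 17:30-18:00.
Uma ∩ Rina ∩ Zubin ∩ Esperanza ∩ Wendy: 11:30-12:30, 13:30-15:00, 17:30-18:00.
Uma ∩ Rina ∩ Zubin ∩ Esperanza ∩ Wendy ∩ Omar: 11:30-12:30, 13:30-14:30, 17:30-18:00.
The longest is 11:30-12:30 at 60 minutes.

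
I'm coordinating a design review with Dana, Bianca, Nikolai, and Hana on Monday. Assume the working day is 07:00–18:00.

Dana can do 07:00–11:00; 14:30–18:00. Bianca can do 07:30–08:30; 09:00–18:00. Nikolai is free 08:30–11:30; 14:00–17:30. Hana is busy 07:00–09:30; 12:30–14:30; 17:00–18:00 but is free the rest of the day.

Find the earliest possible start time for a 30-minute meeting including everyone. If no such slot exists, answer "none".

Dana free: 07:00-11:00, 14:30-18:00.
Bianca free: 07:30-08:30, 09:00-18:00.
Nikolai free: 08:30-11:30, 14:00-17:30.
Hana free: 09:30-12:30, 14:30-17:00 (invert busy blocks within the working day).
Dana ∩ Bianca: 07:30-08:30, 09:00-11:00, 14:30-18:00.
Dana ∩ Bianca ∩ Nikolai: 09:00-11:00, 14:30-17:30.
Dana ∩ Bianca ∩ Nikolai ∩ Hana: 09:30-11:00, 14:30-17:00.
So the common availability across everyone is 09:30-11:00, 14:30-17:00.
The first common window of at least 30 minutes is 09:30-11:00, so the earliest start is 09:30.

09:30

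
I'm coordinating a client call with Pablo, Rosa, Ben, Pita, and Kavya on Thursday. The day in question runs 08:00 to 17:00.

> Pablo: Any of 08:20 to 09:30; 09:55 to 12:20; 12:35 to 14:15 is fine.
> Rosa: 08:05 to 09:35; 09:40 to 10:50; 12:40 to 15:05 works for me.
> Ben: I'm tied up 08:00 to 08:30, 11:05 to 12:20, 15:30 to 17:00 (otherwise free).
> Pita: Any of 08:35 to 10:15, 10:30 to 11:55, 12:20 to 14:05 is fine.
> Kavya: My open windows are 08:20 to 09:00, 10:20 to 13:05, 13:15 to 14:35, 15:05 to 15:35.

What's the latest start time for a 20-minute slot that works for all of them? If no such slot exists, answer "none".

13:45

Pablo free: 08:20-09:30, 09:55-12:20, 12:35-14:15.
Rosa free: 08:05-09:35, 09:40-10:50, 12:40-15:05.
Ben free: 08:30-11:05, 12:20-15:30 (invert busy blocks within the working day).
Pita free: 08:35-10:15, 10:30-11:55, 12:20-14:05.
Kavya free: 08:20-09:00, 10:20-13:05, 13:15-14:35, 15:05-15:35.
Pablo ∩ Rosa: 08:20-09:30, 09:55-10:50, 12:40-14:15.
Pablo ∩ Rosa ∩ Ben: 08:30-09:30, 09:55-10:50, 12:40-14:15.
Pablo ∩ Rosa ∩ Ben ∩ Pita: 08:35-09:30, 09:55-10:15, 10:30-10:50, 12:40-14:05.
Pablo ∩ Rosa ∩ Ben ∩ Pita ∩ Kavya: 08:35-09:00, 10:30-10:50, 12:40-13:05, 13:15-14:05.
So the common availability across everyone is 08:35-09:00, 10:30-10:50, 12:40-13:05, 13:15-14:05.
The last common window of at least 20 minutes is 13:15-14:05; a 20-minute meeting can start as late as 13:45 and still end by 14:05.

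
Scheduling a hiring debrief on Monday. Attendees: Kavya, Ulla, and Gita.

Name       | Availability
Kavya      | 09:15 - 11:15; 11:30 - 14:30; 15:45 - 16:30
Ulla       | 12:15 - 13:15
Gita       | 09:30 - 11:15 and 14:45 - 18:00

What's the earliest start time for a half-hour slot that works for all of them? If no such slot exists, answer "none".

none

Kavya ∩ Ulla: 12:15-13:15.
Kavya ∩ Ulla ∩ Gita: ∅.
There is no time when everyone is free.
No common window is at least 30 minutes long.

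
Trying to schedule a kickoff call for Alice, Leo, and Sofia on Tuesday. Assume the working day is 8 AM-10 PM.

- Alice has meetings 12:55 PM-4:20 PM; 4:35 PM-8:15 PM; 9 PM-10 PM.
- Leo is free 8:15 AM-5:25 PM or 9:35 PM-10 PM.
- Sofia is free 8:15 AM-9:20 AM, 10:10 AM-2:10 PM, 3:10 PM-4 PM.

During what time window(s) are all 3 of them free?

08:15-09:20, 10:10-12:55

Alice free: 08:00-12:55, 16:20-16:35, 20:15-21:00 (invert busy blocks within the working day).
Leo free: 08:15-17:25, 21:35-22:00.
Sofia free: 08:15-09:20, 10:10-14:10, 15:10-16:00.
Alice ∩ Leo: 08:15-12:55, 16:20-16:35.
Alice ∩ Leo ∩ Sofia: 08:15-09:20, 10:10-12:55.
Those are the intersection windows.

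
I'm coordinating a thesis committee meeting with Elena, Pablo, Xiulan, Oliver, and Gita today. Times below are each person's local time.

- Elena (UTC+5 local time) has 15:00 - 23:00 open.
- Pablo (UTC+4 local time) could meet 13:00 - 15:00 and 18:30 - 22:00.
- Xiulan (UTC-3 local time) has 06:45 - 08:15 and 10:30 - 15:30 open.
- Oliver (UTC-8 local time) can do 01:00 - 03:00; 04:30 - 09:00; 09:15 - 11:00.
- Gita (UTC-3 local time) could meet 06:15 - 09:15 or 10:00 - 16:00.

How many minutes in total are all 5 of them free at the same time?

255

Elena in UTC: 10:00-18:00 (subtract 5h to convert from UTC+5).
Pablo in UTC: 09:00-11:00, 14:30-18:00 (subtract 4h to convert from UTC+4).
Xiulan in UTC: 09:45-11:15, 13:30-18:30 (add 3h to convert from UTC-3).
Oliver in UTC: 09:00-11:00, 12:30-17:00, 17:15-19:00 (add 8h to convert from UTC-8).
Gita in UTC: 09:15-12:15, 13:00-19:00 (add 3h to convert from UTC-3).
Elena ∩ Pablo: 10:00-11:00, 14:30-18:00.
Elena ∩ Pablo ∩ Xiulan: 10:00-11:00, 14:30-18:00.
Elena ∩ Pablo ∩ Xiulan ∩ Oliver: 10:00-11:00, 14:30-17:00, 17:15-18:00.
Elena ∩ Pablo ∩ Xiulan ∩ Oliver ∩ Gita: 10:00-11:00, 14:30-17:00, 17:15-18:00.
Summing the common windows: 60 + 150 + 45 = 255 minutes.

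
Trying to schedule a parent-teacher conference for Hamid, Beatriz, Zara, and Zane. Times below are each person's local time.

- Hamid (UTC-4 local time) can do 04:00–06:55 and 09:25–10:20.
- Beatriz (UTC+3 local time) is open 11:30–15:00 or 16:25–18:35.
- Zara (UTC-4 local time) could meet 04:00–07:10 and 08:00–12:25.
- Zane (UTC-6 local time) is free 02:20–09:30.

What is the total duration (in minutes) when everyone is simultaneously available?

Hamid in UTC: 08:00-10:55, 13:25-14:20 (add 4h to convert from UTC-4).
Beatriz in UTC: 08:30-12:00, 13:25-15:35 (subtract 3h to convert from UTC+3).
Zara in UTC: 08:00-11:10, 12:00-16:25 (add 4h to convert from UTC-4).
Zane in UTC: 08:20-15:30 (add 6h to convert from UTC-6).
Hamid ∩ Beatriz: 08:30-10:55, 13:25-14:20.
Hamid ∩ Beatriz ∩ Zara: 08:30-10:55, 13:25-14:20.
Hamid ∩ Beatriz ∩ Zara ∩ Zane: 08:30-10:55, 13:25-14:20.
Summing the common windows: 145 + 55 = 200 minutes.

200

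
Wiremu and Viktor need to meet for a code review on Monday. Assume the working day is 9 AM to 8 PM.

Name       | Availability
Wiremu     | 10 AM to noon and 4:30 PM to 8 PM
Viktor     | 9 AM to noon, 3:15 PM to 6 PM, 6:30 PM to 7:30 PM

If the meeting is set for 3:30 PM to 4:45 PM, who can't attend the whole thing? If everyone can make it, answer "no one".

Wiremu

Wiremu: not fully free for 15:30-16:45. Viktor: free for 15:30-16:45.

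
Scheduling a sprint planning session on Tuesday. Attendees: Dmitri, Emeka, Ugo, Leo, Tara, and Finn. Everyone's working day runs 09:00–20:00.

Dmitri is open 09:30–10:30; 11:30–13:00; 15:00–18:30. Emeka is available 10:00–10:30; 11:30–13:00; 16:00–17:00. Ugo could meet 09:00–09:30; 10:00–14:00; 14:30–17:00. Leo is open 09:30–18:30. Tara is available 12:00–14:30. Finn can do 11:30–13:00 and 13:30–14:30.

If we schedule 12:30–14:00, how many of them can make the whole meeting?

Ugo, Leo, and Tara can make the full 12:30-14:00 slot — that's 3.

3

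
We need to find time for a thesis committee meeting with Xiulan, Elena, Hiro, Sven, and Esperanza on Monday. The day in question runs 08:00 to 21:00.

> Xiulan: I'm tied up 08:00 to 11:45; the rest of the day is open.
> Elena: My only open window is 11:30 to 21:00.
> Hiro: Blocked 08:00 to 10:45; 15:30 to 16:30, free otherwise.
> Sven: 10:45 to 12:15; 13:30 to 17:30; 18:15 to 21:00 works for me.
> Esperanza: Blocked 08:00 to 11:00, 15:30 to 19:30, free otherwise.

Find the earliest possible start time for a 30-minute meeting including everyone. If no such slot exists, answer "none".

Xiulan free: 11:45-21:00 (invert busy blocks within the working day).
Elena free: 11:30-21:00.
Hiro free: 10:45-15:30, 16:30-21:00 (invert busy blocks within the working day).
Sven free: 10:45-12:15, 13:30-17:30, 18:15-21:00.
Esperanza free: 11:00-15:30, 19:30-21:00 (invert busy blocks within the working day).
Xiulan ∩ Elena: 11:45-21:00.
Xiulan ∩ Elena ∩ Hiro: 11:45-15:30, 16:30-21:00.
Xiulan ∩ Elena ∩ Hiro ∩ Sven: 11:45-12:15, 13:30-15:30, 16:30-17:30, 18:15-21:00.
Xiulan ∩ Elena ∩ Hiro ∩ Sven ∩ Esperanza: 11:45-12:15, 13:30-15:30, 19:30-21:00.
The first common window of at least 30 minutes is 11:45-12:15, so the earliest start is 11:45.

11:45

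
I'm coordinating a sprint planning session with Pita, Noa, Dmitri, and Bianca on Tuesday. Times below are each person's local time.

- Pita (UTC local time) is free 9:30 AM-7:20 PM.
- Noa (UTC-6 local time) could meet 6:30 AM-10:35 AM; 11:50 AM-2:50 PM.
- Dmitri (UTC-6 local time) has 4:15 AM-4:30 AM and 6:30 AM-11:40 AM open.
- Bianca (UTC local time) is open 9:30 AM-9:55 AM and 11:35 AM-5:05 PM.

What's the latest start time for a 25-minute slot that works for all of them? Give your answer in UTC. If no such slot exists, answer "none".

Pita in UTC: 09:30-19:20.
Noa in UTC: 12:30-16:35, 17:50-20:50 (add 6h to convert from UTC-6).
Dmitri in UTC: 10:15-10:30, 12:30-17:40 (add 6h to convert from UTC-6).
Bianca in UTC: 09:30-09:55, 11:35-17:05.
Pita ∩ Noa: 12:30-16:35, 17:50-19:20.
Pita ∩ Noa ∩ Dmitri: 12:30-16:35.
Pita ∩ Noa ∩ Dmitri ∩ Bianca: 12:30-16:35.
The last common window of at least 25 minutes is 12:30-16:35; a 25-minute meeting can start as late as 16:10 and still end by 16:35.

16:10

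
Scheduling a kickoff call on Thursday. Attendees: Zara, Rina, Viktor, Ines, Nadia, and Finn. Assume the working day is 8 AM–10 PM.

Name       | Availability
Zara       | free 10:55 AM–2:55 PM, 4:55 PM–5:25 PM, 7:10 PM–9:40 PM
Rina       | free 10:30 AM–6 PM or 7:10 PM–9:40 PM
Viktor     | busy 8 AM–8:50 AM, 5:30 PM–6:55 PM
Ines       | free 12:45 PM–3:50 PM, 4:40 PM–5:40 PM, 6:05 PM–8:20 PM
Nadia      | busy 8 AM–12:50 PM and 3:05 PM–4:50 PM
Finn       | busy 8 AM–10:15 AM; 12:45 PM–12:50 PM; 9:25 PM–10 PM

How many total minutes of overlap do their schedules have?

225

Zara free: 10:55-14:55, 16:55-17:25, 19:10-21:40.
Rina free: 10:30-18:00, 19:10-21:40.
Viktor free: 08:50-17:30, 18:55-22:00 (invert busy blocks within the working day).
Ines free: 12:45-15:50, 16:40-17:40, 18:05-20:20.
Nadia free: 12:50-15:05, 16:50-22:00 (invert busy blocks within the working day).
Finn free: 10:15-12:45, 12:50-21:25 (invert busy blocks within the working day).
Zara ∩ Rina: 10:55-14:55, 16:55-17:25, 19:10-21:40.
Zara ∩ Rina ∩ Viktor: 10:55-14:55, 16:55-17:25, 19:10-21:40.
Zara ∩ Rina ∩ Viktor ∩ Ines: 12:45-14:55, 16:55-17:25, 19:10-20:20.
Zara ∩ Rina ∩ Viktor ∩ Ines ∩ Nadia: 12:50-14:55, 16:55-17:25, 19:10-20:20.
Zara ∩ Rina ∩ Viktor ∩ Ines ∩ Nadia ∩ Finn: 12:50-14:55, 16:55-17:25, 19:10-20:20.
Summing the common windows: 125 + 30 + 70 = 225 minutes.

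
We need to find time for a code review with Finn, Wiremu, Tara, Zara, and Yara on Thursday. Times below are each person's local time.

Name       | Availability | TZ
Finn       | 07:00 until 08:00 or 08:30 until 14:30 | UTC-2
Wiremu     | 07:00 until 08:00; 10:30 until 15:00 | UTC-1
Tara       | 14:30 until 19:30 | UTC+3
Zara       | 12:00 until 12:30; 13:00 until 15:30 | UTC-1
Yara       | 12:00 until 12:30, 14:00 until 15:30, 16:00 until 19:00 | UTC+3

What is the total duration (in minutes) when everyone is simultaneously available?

150

Finn in UTC: 09:00-10:00, 10:30-16:30 (add 2h to convert from UTC-2).
Wiremu in UTC: 08:00-09:00, 11:30-16:00 (add 1h to convert from UTC-1).
Tara in UTC: 11:30-16:30 (subtract 3h to convert from UTC+3).
Zara in UTC: 13:00-13:30, 14:00-16:30 (add 1h to convert from UTC-1).
Yara in UTC: 09:00-09:30, 11:00-12:30, 13:00-16:00 (subtract 3h to convert from UTC+3).
Finn ∩ Wiremu: 11:30-16:00.
Finn ∩ Wiremu ∩ Tara: 11:30-16:00.
Finn ∩ Wiremu ∩ Tara ∩ Zara: 13:00-13:30, 14:00-16:00.
Finn ∩ Wiremu ∩ Tara ∩ Zara ∩ Yara: 13:00-13:30, 14:00-16:00.
Summing the common windows: 30 + 120 = 150 minutes.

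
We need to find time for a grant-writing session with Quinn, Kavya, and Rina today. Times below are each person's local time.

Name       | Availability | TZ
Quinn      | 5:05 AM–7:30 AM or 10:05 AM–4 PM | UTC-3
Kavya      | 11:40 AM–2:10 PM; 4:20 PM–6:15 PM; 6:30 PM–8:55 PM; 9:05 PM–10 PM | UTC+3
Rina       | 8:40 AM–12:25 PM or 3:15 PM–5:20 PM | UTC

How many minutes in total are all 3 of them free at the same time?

220

Quinn in UTC: 08:05-10:30, 13:05-19:00 (add 3h to convert from UTC-3).
Kavya in UTC: 08:40-11:10, 13:20-15:15, 15:30-17:55, 18:05-19:00 (subtract 3h to convert from UTC+3).
Rina in UTC: 08:40-12:25, 15:15-17:20.
Quinn ∩ Kavya: 08:40-10:30, 13:20-15:15, 15:30-17:55, 18:05-19:00.
Quinn ∩ Kavya ∩ Rina: 08:40-10:30, 15:30-17:20.
Summing the common windows: 110 + 110 = 220 minutes.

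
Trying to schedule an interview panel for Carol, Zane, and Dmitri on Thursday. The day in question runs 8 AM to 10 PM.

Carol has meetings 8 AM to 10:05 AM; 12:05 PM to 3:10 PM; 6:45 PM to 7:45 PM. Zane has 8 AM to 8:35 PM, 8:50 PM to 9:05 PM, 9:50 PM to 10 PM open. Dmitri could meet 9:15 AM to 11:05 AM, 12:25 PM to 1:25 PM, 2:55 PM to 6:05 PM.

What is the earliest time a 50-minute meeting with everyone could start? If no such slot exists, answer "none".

Carol free: 10:05-12:05, 15:10-18:45, 19:45-22:00 (invert busy blocks within the working day).
Zane free: 08:00-20:35, 20:50-21:05, 21:50-22:00.
Dmitri free: 09:15-11:05, 12:25-13:25, 14:55-18:05.
Carol ∩ Zane: 10:05-12:05, 15:10-18:45, 19:45-20:35, 20:50-21:05, 21:50-22:00.
Carol ∩ Zane ∩ Dmitri: 10:05-11:05, 15:10-18:05.
The first common window of at least 50 minutes is 10:05-11:05, so the earliest start is 10:05.

10:05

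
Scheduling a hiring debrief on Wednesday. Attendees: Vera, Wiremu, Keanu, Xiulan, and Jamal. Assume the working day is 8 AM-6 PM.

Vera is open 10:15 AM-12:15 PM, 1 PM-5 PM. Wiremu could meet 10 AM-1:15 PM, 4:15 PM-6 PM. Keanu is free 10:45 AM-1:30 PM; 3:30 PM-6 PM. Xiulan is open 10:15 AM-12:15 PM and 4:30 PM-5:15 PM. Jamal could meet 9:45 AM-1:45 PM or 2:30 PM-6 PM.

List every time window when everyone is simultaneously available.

10:45-12:15, 16:30-17:00

Vera ∩ Wiremu: 10:15-12:15, 13:00-13:15, 16:15-17:00.
Vera ∩ Wiremu ∩ Keanu: 10:45-12:15, 13:00-13:15, 16:15-17:00.
Vera ∩ Wiremu ∩ Keanu ∩ Xiulan: 10:45-12:15, 16:30-17:00.
Vera ∩ Wiremu ∩ Keanu ∩ Xiulan ∩ Jamal: 10:45-12:15, 16:30-17:00.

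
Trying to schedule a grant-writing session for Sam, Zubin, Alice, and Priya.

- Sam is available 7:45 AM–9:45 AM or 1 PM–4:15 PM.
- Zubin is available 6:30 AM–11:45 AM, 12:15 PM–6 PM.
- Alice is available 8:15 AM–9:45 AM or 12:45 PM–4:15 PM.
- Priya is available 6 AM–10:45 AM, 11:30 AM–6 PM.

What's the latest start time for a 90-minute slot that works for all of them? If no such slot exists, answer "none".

14:45

Sam ∩ Zubin: 07:45-09:45, 13:00-16:15.
Sam ∩ Zubin ∩ Alice: 08:15-09:45, 13:00-16:15.
Sam ∩ Zubin ∩ Alice ∩ Priya: 08:15-09:45, 13:00-16:15.
The last common window of at least 90 minutes is 13:00-16:15; a 90-minute meeting can start as late as 14:45 and still end by 16:15.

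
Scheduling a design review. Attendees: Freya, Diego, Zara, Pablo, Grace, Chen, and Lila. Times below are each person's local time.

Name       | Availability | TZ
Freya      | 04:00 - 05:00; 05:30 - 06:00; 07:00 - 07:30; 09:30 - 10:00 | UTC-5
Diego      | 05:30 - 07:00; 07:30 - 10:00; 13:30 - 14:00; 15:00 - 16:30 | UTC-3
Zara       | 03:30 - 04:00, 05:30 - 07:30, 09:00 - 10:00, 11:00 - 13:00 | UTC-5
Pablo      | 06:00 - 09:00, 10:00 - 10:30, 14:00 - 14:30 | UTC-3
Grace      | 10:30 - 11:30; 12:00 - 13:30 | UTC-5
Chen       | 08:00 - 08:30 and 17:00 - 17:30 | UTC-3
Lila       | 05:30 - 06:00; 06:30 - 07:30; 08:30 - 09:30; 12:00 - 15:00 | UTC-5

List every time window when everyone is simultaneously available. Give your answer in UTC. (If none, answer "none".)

Freya in UTC: 09:00-10:00, 10:30-11:00, 12:00-12:30, 14:30-15:00 (add 5h to convert from UTC-5).
Diego in UTC: 08:30-10:00, 10:30-13:00, 16:30-17:00, 18:00-19:30 (add 3h to convert from UTC-3).
Zara in UTC: 08:30-09:00, 10:30-12:30, 14:00-15:00, 16:00-18:00 (add 5h to convert from UTC-5).
Pablo in UTC: 09:00-12:00, 13:00-13:30, 17:00-17:30 (add 3h to convert from UTC-3).
Grace in UTC: 15:30-16:30, 17:00-18:30 (add 5h to convert from UTC-5).
Chen in UTC: 11:00-11:30, 20:00-20:30 (add 3h to convert from UTC-3).
Lila in UTC: 10:30-11:00, 11:30-12:30, 13:30-14:30, 17:00-20:00 (add 5h to convert from UTC-5).
Freya ∩ Diego: 09:00-10:00, 10:30-11:00, 12:00-12:30.
Freya ∩ Diego ∩ Zara: 10:30-11:00, 12:00-12:30.
Freya ∩ Diego ∩ Zara ∩ Pablo: 10:30-11:00.
Freya ∩ Diego ∩ Zara ∩ Pablo ∩ Grace: ∅.
Freya ∩ Diego ∩ Zara ∩ Pablo ∩ Grace ∩ Chen: ∅.
Freya ∩ Diego ∩ Zara ∩ Pablo ∩ Grace ∩ Chen ∩ Lila: ∅.
There is no time when everyone is free.

none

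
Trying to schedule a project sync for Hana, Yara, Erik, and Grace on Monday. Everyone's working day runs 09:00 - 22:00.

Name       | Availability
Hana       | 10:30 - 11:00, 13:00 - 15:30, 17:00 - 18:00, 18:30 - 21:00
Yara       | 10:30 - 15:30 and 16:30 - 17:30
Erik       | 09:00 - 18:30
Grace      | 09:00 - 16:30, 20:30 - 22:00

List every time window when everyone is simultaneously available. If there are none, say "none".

Hana ∩ Yara: 10:30-11:00, 13:00-15:30, 17:00-17:30.
Hana ∩ Yara ∩ Erik: 10:30-11:00, 13:00-15:30, 17:00-17:30.
Hana ∩ Yara ∩ Erik ∩ Grace: 10:30-11:00, 13:00-15:30.

10:30-11:00, 13:00-15:30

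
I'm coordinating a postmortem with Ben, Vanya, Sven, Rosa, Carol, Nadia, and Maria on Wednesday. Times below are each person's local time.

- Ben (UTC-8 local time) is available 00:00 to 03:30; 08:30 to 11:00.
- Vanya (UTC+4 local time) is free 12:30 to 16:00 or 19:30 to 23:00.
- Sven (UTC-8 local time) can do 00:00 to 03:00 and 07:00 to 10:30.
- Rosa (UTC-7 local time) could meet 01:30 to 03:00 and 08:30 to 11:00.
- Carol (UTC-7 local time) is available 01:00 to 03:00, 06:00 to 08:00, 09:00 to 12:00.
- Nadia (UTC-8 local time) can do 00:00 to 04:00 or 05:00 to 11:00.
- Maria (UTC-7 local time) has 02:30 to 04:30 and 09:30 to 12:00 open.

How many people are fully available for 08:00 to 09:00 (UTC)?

Ben in UTC: 08:00-11:30, 16:30-19:00 (add 8h to convert from UTC-8).
Vanya in UTC: 08:30-12:00, 15:30-19:00 (subtract 4h to convert from UTC+4).
Sven in UTC: 08:00-11:00, 15:00-18:30 (add 8h to convert from UTC-8).
Rosa in UTC: 08:30-10:00, 15:30-18:00 (add 7h to convert from UTC-7).
Carol in UTC: 08:00-10:00, 13:00-15:00, 16:00-19:00 (add 7h to convert from UTC-7).
Nadia in UTC: 08:00-12:00, 13:00-19:00 (add 8h to convert from UTC-8).
Maria in UTC: 09:30-11:30, 16:30-19:00 (add 7h to convert from UTC-7).
Ben, Sven, Carol, and Nadia can make the full 08:00-09:00 slot — that's 4.

4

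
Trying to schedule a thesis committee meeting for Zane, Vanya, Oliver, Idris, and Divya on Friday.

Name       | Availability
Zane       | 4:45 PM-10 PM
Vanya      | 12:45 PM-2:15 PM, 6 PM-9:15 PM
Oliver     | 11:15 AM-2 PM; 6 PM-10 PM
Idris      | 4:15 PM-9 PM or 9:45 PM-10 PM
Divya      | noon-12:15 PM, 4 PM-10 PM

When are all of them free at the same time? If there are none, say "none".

18:00-21:00

Zane ∩ Vanya: 18:00-21:15.
Zane ∩ Vanya ∩ Oliver: 18:00-21:15.
Zane ∩ Vanya ∩ Oliver ∩ Idris: 18:00-21:00.
Zane ∩ Vanya ∩ Oliver ∩ Idris ∩ Divya: 18:00-21:00.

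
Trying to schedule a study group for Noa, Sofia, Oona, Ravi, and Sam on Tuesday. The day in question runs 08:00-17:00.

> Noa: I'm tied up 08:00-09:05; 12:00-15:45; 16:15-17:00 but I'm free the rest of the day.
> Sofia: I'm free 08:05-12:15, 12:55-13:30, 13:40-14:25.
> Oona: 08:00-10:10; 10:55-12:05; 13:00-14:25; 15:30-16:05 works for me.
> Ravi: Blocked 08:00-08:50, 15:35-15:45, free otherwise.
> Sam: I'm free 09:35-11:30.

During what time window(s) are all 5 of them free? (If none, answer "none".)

09:35-10:10, 10:55-11:30

Noa free: 09:05-12:00, 15:45-16:15 (invert busy blocks within the working day).
Sofia free: 08:05-12:15, 12:55-13:30, 13:40-14:25.
Oona free: 08:00-10:10, 10:55-12:05, 13:00-14:25, 15:30-16:05.
Ravi free: 08:50-15:35, 15:45-17:00 (invert busy blocks within the working day).
Sam free: 09:35-11:30.
Noa ∩ Sofia: 09:05-12:00.
Noa ∩ Sofia ∩ Oona: 09:05-10:10, 10:55-12:00.
Noa ∩ Sofia ∩ Oona ∩ Ravi: 09:05-10:10, 10:55-12:00.
Noa ∩ Sofia ∩ Oona ∩ Ravi ∩ Sam: 09:35-10:10, 10:55-11:30.
So the common availability across everyone is 09:35-10:10, 10:55-11:30.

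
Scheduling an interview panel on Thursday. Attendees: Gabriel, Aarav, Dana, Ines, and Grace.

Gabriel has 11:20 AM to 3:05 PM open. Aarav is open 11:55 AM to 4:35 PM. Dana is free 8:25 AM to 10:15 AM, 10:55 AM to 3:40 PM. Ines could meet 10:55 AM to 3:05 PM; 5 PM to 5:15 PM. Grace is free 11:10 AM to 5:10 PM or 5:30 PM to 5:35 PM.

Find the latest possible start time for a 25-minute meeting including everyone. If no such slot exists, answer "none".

Gabriel ∩ Aarav: 11:55-15:05.
Gabriel ∩ Aarav ∩ Dana: 11:55-15:05.
Gabriel ∩ Aarav ∩ Dana ∩ Ines: 11:55-15:05.
Gabriel ∩ Aarav ∩ Dana ∩ Ines ∩ Grace: 11:55-15:05.
So the common availability across everyone is 11:55-15:05.
The last common window of at least 25 minutes is 11:55-15:05; a 25-minute meeting can start as late as 14:40 and still end by 15:05.

14:40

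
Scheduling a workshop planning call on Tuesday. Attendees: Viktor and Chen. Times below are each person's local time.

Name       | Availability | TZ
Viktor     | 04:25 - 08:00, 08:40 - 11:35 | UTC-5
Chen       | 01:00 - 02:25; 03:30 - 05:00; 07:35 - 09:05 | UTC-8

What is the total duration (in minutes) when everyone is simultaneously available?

210

Viktor in UTC: 09:25-13:00, 13:40-16:35 (add 5h to convert from UTC-5).
Chen in UTC: 09:00-10:25, 11:30-13:00, 15:35-17:05 (add 8h to convert from UTC-8).
Viktor ∩ Chen: 09:25-10:25, 11:30-13:00, 15:35-16:35.
Those are the intersection windows.
Summing the common windows: 60 + 90 + 60 = 210 minutes.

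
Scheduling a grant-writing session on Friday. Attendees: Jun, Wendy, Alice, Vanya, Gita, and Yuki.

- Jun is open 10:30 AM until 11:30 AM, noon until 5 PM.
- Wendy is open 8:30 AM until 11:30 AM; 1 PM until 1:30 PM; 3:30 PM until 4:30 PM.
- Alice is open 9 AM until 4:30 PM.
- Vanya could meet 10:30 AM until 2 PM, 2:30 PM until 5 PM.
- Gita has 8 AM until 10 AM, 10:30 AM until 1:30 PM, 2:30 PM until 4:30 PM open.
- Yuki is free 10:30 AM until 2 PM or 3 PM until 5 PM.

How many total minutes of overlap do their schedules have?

Jun ∩ Wendy: 10:30-11:30, 13:00-13:30, 15:30-16:30.
Jun ∩ Wendy ∩ Alice: 10:30-11:30, 13:00-13:30, 15:30-16:30.
Jun ∩ Wendy ∩ Alice ∩ Vanya: 10:30-11:30, 13:00-13:30, 15:30-16:30.
Jun ∩ Wendy ∩ Alice ∩ Vanya ∩ Gita: 10:30-11:30, 13:00-13:30, 15:30-16:30.
Jun ∩ Wendy ∩ Alice ∩ Vanya ∩ Gita ∩ Yuki: 10:30-11:30, 13:00-13:30, 15:30-16:30.
Summing the common windows: 60 + 30 + 60 = 150 minutes.

150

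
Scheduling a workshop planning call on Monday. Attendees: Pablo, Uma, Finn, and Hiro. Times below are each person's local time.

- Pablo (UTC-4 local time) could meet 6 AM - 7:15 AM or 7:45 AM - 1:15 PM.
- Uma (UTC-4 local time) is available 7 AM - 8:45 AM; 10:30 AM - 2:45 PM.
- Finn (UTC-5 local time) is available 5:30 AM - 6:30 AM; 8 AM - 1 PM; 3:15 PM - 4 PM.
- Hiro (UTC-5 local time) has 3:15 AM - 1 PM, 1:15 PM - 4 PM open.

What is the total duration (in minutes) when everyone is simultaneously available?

Pablo in UTC: 10:00-11:15, 11:45-17:15 (add 4h to convert from UTC-4).
Uma in UTC: 11:00-12:45, 14:30-18:45 (add 4h to convert from UTC-4).
Finn in UTC: 10:30-11:30, 13:00-18:00, 20:15-21:00 (add 5h to convert from UTC-5).
Hiro in UTC: 08:15-18:00, 18:15-21:00 (add 5h to convert from UTC-5).
Pablo ∩ Uma: 11:00-11:15, 11:45-12:45, 14:30-17:15.
Pablo ∩ Uma ∩ Finn: 11:00-11:15, 14:30-17:15.
Pablo ∩ Uma ∩ Finn ∩ Hiro: 11:00-11:15, 14:30-17:15.
So the common availability across everyone is 11:00-11:15, 14:30-17:15.
Summing the common windows: 15 + 165 = 180 minutes.

180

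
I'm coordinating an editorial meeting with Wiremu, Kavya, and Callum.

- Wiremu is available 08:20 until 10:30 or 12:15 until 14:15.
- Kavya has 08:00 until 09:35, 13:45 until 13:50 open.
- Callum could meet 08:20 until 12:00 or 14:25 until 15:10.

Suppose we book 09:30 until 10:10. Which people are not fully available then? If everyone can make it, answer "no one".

Kavya

Wiremu: free for 09:30-10:10. Kavya: not fully free for 09:30-10:10. Callum: free for 09:30-10:10.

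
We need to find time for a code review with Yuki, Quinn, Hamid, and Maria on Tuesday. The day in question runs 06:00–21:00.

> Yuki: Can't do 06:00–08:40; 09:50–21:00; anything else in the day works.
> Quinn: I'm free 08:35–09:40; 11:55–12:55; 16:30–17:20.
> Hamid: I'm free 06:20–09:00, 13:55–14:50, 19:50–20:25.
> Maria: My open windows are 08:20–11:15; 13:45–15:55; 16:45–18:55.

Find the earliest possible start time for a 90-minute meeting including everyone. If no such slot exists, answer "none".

Yuki free: 08:40-09:50 (invert busy blocks within the working day).
Quinn free: 08:35-09:40, 11:55-12:55, 16:30-17:20.
Hamid free: 06:20-09:00, 13:55-14:50, 19:50-20:25.
Maria free: 08:20-11:15, 13:45-15:55, 16:45-18:55.
Yuki ∩ Quinn: 08:40-09:40.
Yuki ∩ Quinn ∩ Hamid: 08:40-09:00.
Yuki ∩ Quinn ∩ Hamid ∩ Maria: 08:40-09:00.
No common window is at least 90 minutes long.

none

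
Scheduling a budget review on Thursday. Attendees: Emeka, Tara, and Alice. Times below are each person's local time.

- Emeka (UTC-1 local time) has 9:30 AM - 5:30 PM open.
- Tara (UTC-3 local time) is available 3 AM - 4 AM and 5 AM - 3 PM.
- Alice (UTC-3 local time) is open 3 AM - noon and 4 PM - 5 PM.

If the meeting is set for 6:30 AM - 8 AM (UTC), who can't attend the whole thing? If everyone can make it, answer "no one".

Emeka in UTC: 10:30-18:30 (add 1h to convert from UTC-1).
Tara in UTC: 06:00-07:00, 08:00-18:00 (add 3h to convert from UTC-3).
Alice in UTC: 06:00-15:00, 19:00-20:00 (add 3h to convert from UTC-3).
Emeka: not fully free for 06:30-08:00. Tara: not fully free for 06:30-08:00. Alice: free for 06:30-08:00.

Emeka, Tara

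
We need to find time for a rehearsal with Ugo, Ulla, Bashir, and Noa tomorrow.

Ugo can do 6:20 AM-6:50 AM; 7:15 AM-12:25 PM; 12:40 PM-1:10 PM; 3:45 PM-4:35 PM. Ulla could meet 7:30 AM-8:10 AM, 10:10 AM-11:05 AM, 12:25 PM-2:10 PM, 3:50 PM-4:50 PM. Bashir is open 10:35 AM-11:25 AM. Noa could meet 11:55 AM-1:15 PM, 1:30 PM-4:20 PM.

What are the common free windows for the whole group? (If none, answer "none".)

Ugo ∩ Ulla: 07:30-08:10, 10:10-11:05, 12:40-13:10, 15:50-16:35.
Ugo ∩ Ulla ∩ Bashir: 10:35-11:05.
Ugo ∩ Ulla ∩ Bashir ∩ Noa: ∅.
There is no time when everyone is free.

none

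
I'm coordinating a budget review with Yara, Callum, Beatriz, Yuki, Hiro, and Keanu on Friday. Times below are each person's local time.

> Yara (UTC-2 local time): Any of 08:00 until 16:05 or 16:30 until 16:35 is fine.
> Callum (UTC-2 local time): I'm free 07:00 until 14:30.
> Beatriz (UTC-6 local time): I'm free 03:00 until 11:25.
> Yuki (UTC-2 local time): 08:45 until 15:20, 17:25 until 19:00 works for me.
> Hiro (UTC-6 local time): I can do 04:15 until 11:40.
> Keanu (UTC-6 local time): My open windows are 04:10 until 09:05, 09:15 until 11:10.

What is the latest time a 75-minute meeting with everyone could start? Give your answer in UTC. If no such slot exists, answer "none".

Yara in UTC: 10:00-18:05, 18:30-18:35 (add 2h to convert from UTC-2).
Callum in UTC: 09:00-16:30 (add 2h to convert from UTC-2).
Beatriz in UTC: 09:00-17:25 (add 6h to convert from UTC-6).
Yuki in UTC: 10:45-17:20, 19:25-21:00 (add 2h to convert from UTC-2).
Hiro in UTC: 10:15-17:40 (add 6h to convert from UTC-6).
Keanu in UTC: 10:10-15:05, 15:15-17:10 (add 6h to convert from UTC-6).
Yara ∩ Callum: 10:00-16:30.
Yara ∩ Callum ∩ Beatriz: 10:00-16:30.
Yara ∩ Callum ∩ Beatriz ∩ Yuki: 10:45-16:30.
Yara ∩ Callum ∩ Beatriz ∩ Yuki ∩ Hiro: 10:45-16:30.
Yara ∩ Callum ∩ Beatriz ∩ Yuki ∩ Hiro ∩ Keanu: 10:45-15:05, 15:15-16:30.
So the common availability across everyone is 10:45-15:05, 15:15-16:30.
The last common window of at least 75 minutes is 15:15-16:30; a 75-minute meeting can start as late as 15:15 and still end by 16:30.

15:15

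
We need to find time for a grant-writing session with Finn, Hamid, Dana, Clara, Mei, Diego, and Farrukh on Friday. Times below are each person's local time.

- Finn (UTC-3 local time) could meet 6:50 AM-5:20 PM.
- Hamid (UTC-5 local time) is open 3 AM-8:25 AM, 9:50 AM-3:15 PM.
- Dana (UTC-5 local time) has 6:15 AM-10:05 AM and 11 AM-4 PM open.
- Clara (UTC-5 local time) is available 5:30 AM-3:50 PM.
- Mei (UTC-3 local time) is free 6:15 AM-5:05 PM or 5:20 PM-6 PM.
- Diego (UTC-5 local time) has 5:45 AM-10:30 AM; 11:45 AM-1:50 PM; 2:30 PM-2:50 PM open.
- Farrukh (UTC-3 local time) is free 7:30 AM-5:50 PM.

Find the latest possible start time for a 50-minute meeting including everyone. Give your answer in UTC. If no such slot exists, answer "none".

Finn in UTC: 09:50-20:20 (add 3h to convert from UTC-3).
Hamid in UTC: 08:00-13:25, 14:50-20:15 (add 5h to convert from UTC-5).
Dana in UTC: 11:15-15:05, 16:00-21:00 (add 5h to convert from UTC-5).
Clara in UTC: 10:30-20:50 (add 5h to convert from UTC-5).
Mei in UTC: 09:15-20:05, 20:20-21:00 (add 3h to convert from UTC-3).
Diego in UTC: 10:45-15:30, 16:45-18:50, 19:30-19:50 (add 5h to convert from UTC-5).
Farrukh in UTC: 10:30-20:50 (add 3h to convert from UTC-3).
Finn ∩ Hamid: 09:50-13:25, 14:50-20:15.
Finn ∩ Hamid ∩ Dana: 11:15-13:25, 14:50-15:05, 16:00-20:15.
Finn ∩ Hamid ∩ Dana ∩ Clara: 11:15-13:25, 14:50-15:05, 16:00-20:15.
Finn ∩ Hamid ∩ Dana ∩ Clara ∩ Mei: 11:15-13:25, 14:50-15:05, 16:00-20:05.
Finn ∩ Hamid ∩ Dana ∩ Clara ∩ Mei ∩ Diego: 11:15-13:25, 14:50-15:05, 16:45-18:50, 19:30-19:50.
Finn ∩ Hamid ∩ Dana ∩ Clara ∩ Mei ∩ Diego ∩ Farrukh: 11:15-13:25, 14:50-15:05, 16:45-18:50, 19:30-19:50.
The last common window of at least 50 minutes is 16:45-18:50; a 50-minute meeting can start as late as 18:00 and still end by 18:50.

18:00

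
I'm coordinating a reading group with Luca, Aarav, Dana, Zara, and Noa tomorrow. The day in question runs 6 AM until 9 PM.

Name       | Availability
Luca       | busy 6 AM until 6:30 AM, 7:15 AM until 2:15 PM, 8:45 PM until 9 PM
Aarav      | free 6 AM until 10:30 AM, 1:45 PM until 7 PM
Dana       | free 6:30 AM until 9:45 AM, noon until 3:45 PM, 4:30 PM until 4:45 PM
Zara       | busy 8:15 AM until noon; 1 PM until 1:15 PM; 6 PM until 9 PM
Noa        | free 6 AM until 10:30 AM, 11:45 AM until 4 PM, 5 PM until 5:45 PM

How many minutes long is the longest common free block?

Luca free: 06:30-07:15, 14:15-20:45 (invert busy blocks within the working day).
Aarav free: 06:00-10:30, 13:45-19:00.
Dana free: 06:30-09:45, 12:00-15:45, 16:30-16:45.
Zara free: 06:00-08:15, 12:00-13:00, 13:15-18:00 (invert busy blocks within the working day).
Noa free: 06:00-10:30, 11:45-16:00, 17:00-17:45.
Luca ∩ Aarav: 06:30-07:15, 14:15-19:00.
Luca ∩ Aarav ∩ Dana: 06:30-07:15, 14:15-15:45, 16:30-16:45.
Luca ∩ Aarav ∩ Dana ∩ Zara: 06:30-07:15, 14:15-15:45, 16:30-16:45.
Luca ∩ Aarav ∩ Dana ∩ Zara ∩ Noa: 06:30-07:15, 14:15-15:45.
The longest is 14:15-15:45 at 90 minutes.

90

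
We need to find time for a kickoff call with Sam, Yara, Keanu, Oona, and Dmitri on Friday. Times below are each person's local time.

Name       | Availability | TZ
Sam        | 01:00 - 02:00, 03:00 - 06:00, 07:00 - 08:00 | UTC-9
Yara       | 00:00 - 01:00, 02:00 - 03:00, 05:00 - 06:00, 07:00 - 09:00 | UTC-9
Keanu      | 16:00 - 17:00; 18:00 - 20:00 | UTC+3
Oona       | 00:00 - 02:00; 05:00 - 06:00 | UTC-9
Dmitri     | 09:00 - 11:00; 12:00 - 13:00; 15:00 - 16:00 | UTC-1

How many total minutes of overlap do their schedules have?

0

Sam in UTC: 10:00-11:00, 12:00-15:00, 16:00-17:00 (add 9h to convert from UTC-9).
Yara in UTC: 09:00-10:00, 11:00-12:00, 14:00-15:00, 16:00-18:00 (add 9h to convert from UTC-9).
Keanu in UTC: 13:00-14:00, 15:00-17:00 (subtract 3h to convert from UTC+3).
Oona in UTC: 09:00-11:00, 14:00-15:00 (add 9h to convert from UTC-9).
Dmitri in UTC: 10:00-12:00, 13:00-14:00, 16:00-17:00 (add 1h to convert from UTC-1).
Sam ∩ Yara: 14:00-15:00, 16:00-17:00.
Sam ∩ Yara ∩ Keanu: 16:00-17:00.
Sam ∩ Yara ∩ Keanu ∩ Oona: ∅.
Sam ∩ Yara ∩ Keanu ∩ Oona ∩ Dmitri: ∅.
There is no time when everyone is free.
There is no common window, so the total is 0 minutes.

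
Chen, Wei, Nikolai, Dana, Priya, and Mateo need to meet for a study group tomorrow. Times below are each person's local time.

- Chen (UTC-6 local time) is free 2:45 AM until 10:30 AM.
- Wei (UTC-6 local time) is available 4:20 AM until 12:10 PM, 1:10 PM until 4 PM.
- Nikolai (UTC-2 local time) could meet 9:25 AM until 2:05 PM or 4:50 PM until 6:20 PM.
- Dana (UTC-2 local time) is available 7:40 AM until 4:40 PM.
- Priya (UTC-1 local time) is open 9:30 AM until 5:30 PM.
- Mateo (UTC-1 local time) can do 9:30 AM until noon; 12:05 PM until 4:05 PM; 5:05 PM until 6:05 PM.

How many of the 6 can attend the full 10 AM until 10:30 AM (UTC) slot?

Chen in UTC: 08:45-16:30 (add 6h to convert from UTC-6).
Wei in UTC: 10:20-18:10, 19:10-22:00 (add 6h to convert from UTC-6).
Nikolai in UTC: 11:25-16:05, 18:50-20:20 (add 2h to convert from UTC-2).
Dana in UTC: 09:40-18:40 (add 2h to convert from UTC-2).
Priya in UTC: 10:30-18:30 (add 1h to convert from UTC-1).
Mateo in UTC: 10:30-13:00, 13:05-17:05, 18:05-19:05 (add 1h to convert from UTC-1).
Chen and Dana can make the full 10:00-10:30 slot — that's 2.

2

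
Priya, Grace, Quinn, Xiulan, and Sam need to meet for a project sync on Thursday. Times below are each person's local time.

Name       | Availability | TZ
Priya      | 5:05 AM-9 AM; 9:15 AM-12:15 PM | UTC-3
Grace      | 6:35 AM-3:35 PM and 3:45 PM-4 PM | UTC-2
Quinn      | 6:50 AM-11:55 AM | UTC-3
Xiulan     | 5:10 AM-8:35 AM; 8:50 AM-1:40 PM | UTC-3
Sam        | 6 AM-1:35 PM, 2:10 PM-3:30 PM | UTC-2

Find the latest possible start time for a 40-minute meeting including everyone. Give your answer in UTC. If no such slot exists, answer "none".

Priya in UTC: 08:05-12:00, 12:15-15:15 (add 3h to convert from UTC-3).
Grace in UTC: 08:35-17:35, 17:45-18:00 (add 2h to convert from UTC-2).
Quinn in UTC: 09:50-14:55 (add 3h to convert from UTC-3).
Xiulan in UTC: 08:10-11:35, 11:50-16:40 (add 3h to convert from UTC-3).
Sam in UTC: 08:00-15:35, 16:10-17:30 (add 2h to convert from UTC-2).
Priya ∩ Grace: 08:35-12:00, 12:15-15:15.
Priya ∩ Grace ∩ Quinn: 09:50-12:00, 12:15-14:55.
Priya ∩ Grace ∩ Quinn ∩ Xiulan: 09:50-11:35, 11:50-12:00, 12:15-14:55.
Priya ∩ Grace ∩ Quinn ∩ Xiulan ∩ Sam: 09:50-11:35, 11:50-12:00, 12:15-14:55.
The last common window of at least 40 minutes is 12:15-14:55; a 40-minute meeting can start as late as 14:15 and still end by 14:55.

14:15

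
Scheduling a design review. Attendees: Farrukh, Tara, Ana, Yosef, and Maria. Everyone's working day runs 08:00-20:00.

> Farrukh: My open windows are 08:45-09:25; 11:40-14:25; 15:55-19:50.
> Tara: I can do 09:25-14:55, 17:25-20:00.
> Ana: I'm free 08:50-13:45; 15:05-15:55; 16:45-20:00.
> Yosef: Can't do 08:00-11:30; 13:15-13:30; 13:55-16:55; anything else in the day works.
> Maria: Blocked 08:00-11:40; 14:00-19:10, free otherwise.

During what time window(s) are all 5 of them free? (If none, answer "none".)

11:40-13:15, 13:30-13:45, 19:10-19:50

Farrukh free: 08:45-09:25, 11:40-14:25, 15:55-19:50.
Tara free: 09:25-14:55, 17:25-20:00.
Ana free: 08:50-13:45, 15:05-15:55, 16:45-20:00.
Yosef free: 11:30-13:15, 13:30-13:55, 16:55-20:00 (invert busy blocks within the working day).
Maria free: 11:40-14:00, 19:10-20:00 (invert busy blocks within the working day).
Farrukh ∩ Tara: 11:40-14:25, 17:25-19:50.
Farrukh ∩ Tara ∩ Ana: 11:40-13:45, 17:25-19:50.
Farrukh ∩ Tara ∩ Ana ∩ Yosef: 11:40-13:15, 13:30-13:45, 17:25-19:50.
Farrukh ∩ Tara ∩ Ana ∩ Yosef ∩ Maria: 11:40-13:15, 13:30-13:45, 19:10-19:50.
Those are the intersection windows.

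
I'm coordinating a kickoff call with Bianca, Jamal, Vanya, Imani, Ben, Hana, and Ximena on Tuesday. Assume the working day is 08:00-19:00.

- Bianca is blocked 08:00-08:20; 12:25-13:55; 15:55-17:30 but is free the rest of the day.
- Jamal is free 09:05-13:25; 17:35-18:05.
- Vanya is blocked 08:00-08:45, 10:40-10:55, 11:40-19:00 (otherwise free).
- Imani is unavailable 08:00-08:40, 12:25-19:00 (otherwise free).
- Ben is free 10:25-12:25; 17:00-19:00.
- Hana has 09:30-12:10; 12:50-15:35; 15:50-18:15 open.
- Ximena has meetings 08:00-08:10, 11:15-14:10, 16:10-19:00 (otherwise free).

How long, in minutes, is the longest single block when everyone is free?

20

Bianca free: 08:20-12:25, 13:55-15:55, 17:30-19:00 (invert busy blocks within the working day).
Jamal free: 09:05-13:25, 17:35-18:05.
Vanya free: 08:45-10:40, 10:55-11:40 (invert busy blocks within the working day).
Imani free: 08:40-12:25 (invert busy blocks within the working day).
Ben free: 10:25-12:25, 17:00-19:00.
Hana free: 09:30-12:10, 12:50-15:35, 15:50-18:15.
Ximena free: 08:10-11:15, 14:10-16:10 (invert busy blocks within the working day).
Bianca ∩ Jamal: 09:05-12:25, 17:35-18:05.
Bianca ∩ Jamal ∩ Vanya: 09:05-10:40, 10:55-11:40.
Bianca ∩ Jamal ∩ Vanya ∩ Imani: 09:05-10:40, 10:55-11:40.
Bianca ∩ Jamal ∩ Vanya ∩ Imani ∩ Ben: 10:25-10:40, 10:55-11:40.
Bianca ∩ Jamal ∩ Vanya ∩ Imani ∩ Ben ∩ Hana: 10:25-10:40, 10:55-11:40.
Bianca ∩ Jamal ∩ Vanya ∩ Imani ∩ Ben ∩ Hana ∩ Ximena: 10:25-10:40, 10:55-11:15.
The longest is 10:55-11:15 at 20 minutes.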